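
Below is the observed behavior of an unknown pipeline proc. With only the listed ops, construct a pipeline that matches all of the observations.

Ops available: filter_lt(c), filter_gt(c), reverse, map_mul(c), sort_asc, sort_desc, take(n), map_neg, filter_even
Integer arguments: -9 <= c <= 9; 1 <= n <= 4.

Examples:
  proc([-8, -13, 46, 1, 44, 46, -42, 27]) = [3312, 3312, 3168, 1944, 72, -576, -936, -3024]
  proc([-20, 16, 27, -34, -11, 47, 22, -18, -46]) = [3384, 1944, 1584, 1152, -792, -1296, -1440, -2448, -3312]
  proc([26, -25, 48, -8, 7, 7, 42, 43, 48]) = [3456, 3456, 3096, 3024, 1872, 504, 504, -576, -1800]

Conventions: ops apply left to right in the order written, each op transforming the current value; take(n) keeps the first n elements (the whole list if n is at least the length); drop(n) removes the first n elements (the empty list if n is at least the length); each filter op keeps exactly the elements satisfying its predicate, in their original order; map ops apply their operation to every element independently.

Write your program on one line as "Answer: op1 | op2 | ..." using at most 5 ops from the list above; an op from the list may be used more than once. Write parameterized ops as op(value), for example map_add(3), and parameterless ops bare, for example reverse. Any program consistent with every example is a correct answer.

sort_desc | map_neg | map_mul(9) | map_mul(-8)

Check, running the answer program on each example:
  [-8, -13, 46, 1, 44, 46, -42, 27] -> [46, 46, 44, 27, 1, -8, -13, -42] -> [-46, -46, -44, -27, -1, 8, 13, 42] -> [-414, -414, -396, -243, -9, 72, 117, 378] -> [3312, 3312, 3168, 1944, 72, -576, -936, -3024]
  [-20, 16, 27, -34, -11, 47, 22, -18, -46] -> [47, 27, 22, 16, -11, -18, -20, -34, -46] -> [-47, -27, -22, -16, 11, 18, 20, 34, 46] -> [-423, -243, -198, -144, 99, 162, 180, 306, 414] -> [3384, 1944, 1584, 1152, -792, -1296, -1440, -2448, -3312]
  [26, -25, 48, -8, 7, 7, 42, 43, 48] -> [48, 48, 43, 42, 26, 7, 7, -8, -25] -> [-48, -48, -43, -42, -26, -7, -7, 8, 25] -> [-432, -432, -387, -378, -234, -63, -63, 72, 225] -> [3456, 3456, 3096, 3024, 1872, 504, 504, -576, -1800]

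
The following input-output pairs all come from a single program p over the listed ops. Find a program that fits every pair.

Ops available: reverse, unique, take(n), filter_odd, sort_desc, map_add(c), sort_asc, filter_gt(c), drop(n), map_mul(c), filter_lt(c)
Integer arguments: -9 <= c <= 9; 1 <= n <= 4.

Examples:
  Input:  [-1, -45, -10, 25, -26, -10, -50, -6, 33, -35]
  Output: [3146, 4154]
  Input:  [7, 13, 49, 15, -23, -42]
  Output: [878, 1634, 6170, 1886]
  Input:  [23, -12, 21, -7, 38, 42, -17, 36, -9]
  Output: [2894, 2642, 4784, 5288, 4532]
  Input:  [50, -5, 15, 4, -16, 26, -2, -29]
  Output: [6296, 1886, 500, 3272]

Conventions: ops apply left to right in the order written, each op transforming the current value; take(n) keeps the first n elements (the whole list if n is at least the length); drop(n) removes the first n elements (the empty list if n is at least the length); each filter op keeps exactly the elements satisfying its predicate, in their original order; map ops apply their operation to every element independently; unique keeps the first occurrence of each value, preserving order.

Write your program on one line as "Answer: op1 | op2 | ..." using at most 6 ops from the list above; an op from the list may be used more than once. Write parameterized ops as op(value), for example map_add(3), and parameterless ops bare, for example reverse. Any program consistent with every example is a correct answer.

map_mul(9) | filter_gt(1) | map_mul(-7) | map_mul(-2) | map_add(-4)

Check, running the answer program on each example:
  [-1, -45, -10, 25, -26, -10, -50, -6, 33, -35] -> [-9, -405, -90, 225, -234, -90, -450, -54, 297, -315] -> [225, 297] -> [-1575, -2079] -> [3150, 4158] -> [3146, 4154]
  [7, 13, 49, 15, -23, -42] -> [63, 117, 441, 135, -207, -378] -> [63, 117, 441, 135] -> [-441, -819, -3087, -945] -> [882, 1638, 6174, 1890] -> [878, 1634, 6170, 1886]
  [23, -12, 21, -7, 38, 42, -17, 36, -9] -> [207, -108, 189, -63, 342, 378, -153, 324, -81] -> [207, 189, 342, 378, 324] -> [-1449, -1323, -2394, -2646, -2268] -> [2898, 2646, 4788, 5292, 4536] -> [2894, 2642, 4784, 5288, 4532]
  [50, -5, 15, 4, -16, 26, -2, -29] -> [450, -45, 135, 36, -144, 234, -18, -261] -> [450, 135, 36, 234] -> [-3150, -945, -252, -1638] -> [6300, 1890, 504, 3276] -> [6296, 1886, 500, 3272]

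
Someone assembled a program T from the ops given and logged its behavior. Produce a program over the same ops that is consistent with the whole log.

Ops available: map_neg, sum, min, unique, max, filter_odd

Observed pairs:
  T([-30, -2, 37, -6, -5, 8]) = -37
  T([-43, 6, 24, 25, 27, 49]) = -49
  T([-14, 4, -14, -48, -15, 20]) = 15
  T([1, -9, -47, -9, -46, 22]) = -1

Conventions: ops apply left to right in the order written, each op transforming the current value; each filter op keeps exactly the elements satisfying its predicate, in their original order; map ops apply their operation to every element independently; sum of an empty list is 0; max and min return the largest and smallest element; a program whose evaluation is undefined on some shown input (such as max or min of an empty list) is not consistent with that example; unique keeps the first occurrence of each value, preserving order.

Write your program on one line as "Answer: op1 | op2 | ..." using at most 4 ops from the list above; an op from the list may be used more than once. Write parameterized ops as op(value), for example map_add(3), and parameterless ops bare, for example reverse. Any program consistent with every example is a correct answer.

filter_odd | map_neg | unique | min

Check, running the answer program on each example:
  [-30, -2, 37, -6, -5, 8] -> [37, -5] -> [-37, 5] -> [-37, 5] -> -37
  [-43, 6, 24, 25, 27, 49] -> [-43, 25, 27, 49] -> [43, -25, -27, -49] -> [43, -25, -27, -49] -> -49
  [-14, 4, -14, -48, -15, 20] -> [-15] -> [15] -> [15] -> 15
  [1, -9, -47, -9, -46, 22] -> [1, -9, -47, -9] -> [-1, 9, 47, 9] -> [-1, 9, 47] -> -1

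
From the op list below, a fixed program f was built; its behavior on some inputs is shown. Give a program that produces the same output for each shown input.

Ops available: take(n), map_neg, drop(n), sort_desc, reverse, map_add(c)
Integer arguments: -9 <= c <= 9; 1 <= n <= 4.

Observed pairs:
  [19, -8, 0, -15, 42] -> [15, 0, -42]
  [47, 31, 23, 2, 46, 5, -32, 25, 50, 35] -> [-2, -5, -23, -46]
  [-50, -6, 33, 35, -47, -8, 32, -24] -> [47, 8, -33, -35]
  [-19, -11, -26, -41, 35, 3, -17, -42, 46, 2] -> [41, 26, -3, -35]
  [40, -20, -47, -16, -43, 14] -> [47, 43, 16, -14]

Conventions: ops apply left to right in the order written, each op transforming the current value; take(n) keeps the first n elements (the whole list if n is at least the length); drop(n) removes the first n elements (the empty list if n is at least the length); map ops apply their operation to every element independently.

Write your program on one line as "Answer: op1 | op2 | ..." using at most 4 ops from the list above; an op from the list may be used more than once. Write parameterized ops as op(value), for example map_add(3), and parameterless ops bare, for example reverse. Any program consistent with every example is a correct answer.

map_neg | drop(2) | take(4) | sort_desc

Check, running the answer program on each example:
  [19, -8, 0, -15, 42] -> [-19, 8, 0, 15, -42] -> [0, 15, -42] -> [0, 15, -42] -> [15, 0, -42]
  [47, 31, 23, 2, 46, 5, -32, 25, 50, 35] -> [-47, -31, -23, -2, -46, -5, 32, -25, -50, -35] -> [-23, -2, -46, -5, 32, -25, -50, -35] -> [-23, -2, -46, -5] -> [-2, -5, -23, -46]
  [-50, -6, 33, 35, -47, -8, 32, -24] -> [50, 6, -33, -35, 47, 8, -32, 24] -> [-33, -35, 47, 8, -32, 24] -> [-33, -35, 47, 8] -> [47, 8, -33, -35]
  [-19, -11, -26, -41, 35, 3, -17, -42, 46, 2] -> [19, 11, 26, 41, -35, -3, 17, 42, -46, -2] -> [26, 41, -35, -3, 17, 42, -46, -2] -> [26, 41, -35, -3] -> [41, 26, -3, -35]
  [40, -20, -47, -16, -43, 14] -> [-40, 20, 47, 16, 43, -14] -> [47, 16, 43, -14] -> [47, 16, 43, -14] -> [47, 43, 16, -14]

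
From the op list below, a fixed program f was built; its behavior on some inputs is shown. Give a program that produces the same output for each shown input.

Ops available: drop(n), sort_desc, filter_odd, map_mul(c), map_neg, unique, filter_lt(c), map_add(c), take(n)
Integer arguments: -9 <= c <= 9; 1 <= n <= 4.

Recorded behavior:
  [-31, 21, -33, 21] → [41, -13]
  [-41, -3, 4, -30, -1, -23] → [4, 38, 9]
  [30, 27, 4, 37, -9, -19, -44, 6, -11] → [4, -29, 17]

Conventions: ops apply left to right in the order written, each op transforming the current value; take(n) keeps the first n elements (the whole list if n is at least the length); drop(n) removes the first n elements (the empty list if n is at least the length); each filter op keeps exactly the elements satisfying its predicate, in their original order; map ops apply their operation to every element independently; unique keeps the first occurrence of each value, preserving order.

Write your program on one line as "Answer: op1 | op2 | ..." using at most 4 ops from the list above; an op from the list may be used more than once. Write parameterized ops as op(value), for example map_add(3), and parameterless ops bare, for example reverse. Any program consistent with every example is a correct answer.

map_add(-8) | drop(2) | map_neg | take(3)

Check, running the answer program on each example:
  [-31, 21, -33, 21] -> [-39, 13, -41, 13] -> [-41, 13] -> [41, -13] -> [41, -13]
  [-41, -3, 4, -30, -1, -23] -> [-49, -11, -4, -38, -9, -31] -> [-4, -38, -9, -31] -> [4, 38, 9, 31] -> [4, 38, 9]
  [30, 27, 4, 37, -9, -19, -44, 6, -11] -> [22, 19, -4, 29, -17, -27, -52, -2, -19] -> [-4, 29, -17, -27, -52, -2, -19] -> [4, -29, 17, 27, 52, 2, 19] -> [4, -29, 17]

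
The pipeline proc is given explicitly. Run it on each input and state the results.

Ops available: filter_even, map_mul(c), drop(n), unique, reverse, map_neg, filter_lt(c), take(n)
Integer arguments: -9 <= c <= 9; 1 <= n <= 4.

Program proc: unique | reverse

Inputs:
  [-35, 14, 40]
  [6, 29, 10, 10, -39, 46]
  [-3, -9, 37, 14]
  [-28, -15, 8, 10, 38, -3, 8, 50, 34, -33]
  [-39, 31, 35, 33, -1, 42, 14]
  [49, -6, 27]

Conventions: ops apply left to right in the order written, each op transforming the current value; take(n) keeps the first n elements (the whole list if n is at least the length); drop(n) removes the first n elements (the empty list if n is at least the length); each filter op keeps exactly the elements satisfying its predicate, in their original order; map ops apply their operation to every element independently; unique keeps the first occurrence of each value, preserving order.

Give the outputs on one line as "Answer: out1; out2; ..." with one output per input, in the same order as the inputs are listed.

Execution, op by op:
  [-35, 14, 40] -> [-35, 14, 40] -> [40, 14, -35]
  [6, 29, 10, 10, -39, 46] -> [6, 29, 10, -39, 46] -> [46, -39, 10, 29, 6]
  [-3, -9, 37, 14] -> [-3, -9, 37, 14] -> [14, 37, -9, -3]
  [-28, -15, 8, 10, 38, -3, 8, 50, 34, -33] -> [-28, -15, 8, 10, 38, -3, 50, 34, -33] -> [-33, 34, 50, -3, 38, 10, 8, -15, -28]
  [-39, 31, 35, 33, -1, 42, 14] -> [-39, 31, 35, 33, -1, 42, 14] -> [14, 42, -1, 33, 35, 31, -39]
  [49, -6, 27] -> [49, -6, 27] -> [27, -6, 49]

[40, 14, -35]; [46, -39, 10, 29, 6]; [14, 37, -9, -3]; [-33, 34, 50, -3, 38, 10, 8, -15, -28]; [14, 42, -1, 33, 35, 31, -39]; [27, -6, 49]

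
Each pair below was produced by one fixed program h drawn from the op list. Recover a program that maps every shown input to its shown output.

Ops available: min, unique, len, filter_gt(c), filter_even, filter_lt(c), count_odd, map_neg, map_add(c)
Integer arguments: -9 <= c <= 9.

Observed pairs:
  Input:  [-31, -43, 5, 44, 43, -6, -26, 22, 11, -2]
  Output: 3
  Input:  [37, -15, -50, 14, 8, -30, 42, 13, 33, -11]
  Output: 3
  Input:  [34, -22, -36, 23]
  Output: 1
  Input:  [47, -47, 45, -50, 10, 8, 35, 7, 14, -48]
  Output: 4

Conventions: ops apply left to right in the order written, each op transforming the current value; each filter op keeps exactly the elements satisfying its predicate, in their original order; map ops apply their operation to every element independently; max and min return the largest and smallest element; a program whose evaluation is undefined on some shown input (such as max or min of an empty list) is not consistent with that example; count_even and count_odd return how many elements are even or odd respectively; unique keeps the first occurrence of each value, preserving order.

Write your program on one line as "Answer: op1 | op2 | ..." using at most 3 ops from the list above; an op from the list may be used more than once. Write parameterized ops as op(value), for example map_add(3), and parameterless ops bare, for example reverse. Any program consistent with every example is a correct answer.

filter_gt(3) | map_neg | count_odd

Check, running the answer program on each example:
  [-31, -43, 5, 44, 43, -6, -26, 22, 11, -2] -> [5, 44, 43, 22, 11] -> [-5, -44, -43, -22, -11] -> 3
  [37, -15, -50, 14, 8, -30, 42, 13, 33, -11] -> [37, 14, 8, 42, 13, 33] -> [-37, -14, -8, -42, -13, -33] -> 3
  [34, -22, -36, 23] -> [34, 23] -> [-34, -23] -> 1
  [47, -47, 45, -50, 10, 8, 35, 7, 14, -48] -> [47, 45, 10, 8, 35, 7, 14] -> [-47, -45, -10, -8, -35, -7, -14] -> 4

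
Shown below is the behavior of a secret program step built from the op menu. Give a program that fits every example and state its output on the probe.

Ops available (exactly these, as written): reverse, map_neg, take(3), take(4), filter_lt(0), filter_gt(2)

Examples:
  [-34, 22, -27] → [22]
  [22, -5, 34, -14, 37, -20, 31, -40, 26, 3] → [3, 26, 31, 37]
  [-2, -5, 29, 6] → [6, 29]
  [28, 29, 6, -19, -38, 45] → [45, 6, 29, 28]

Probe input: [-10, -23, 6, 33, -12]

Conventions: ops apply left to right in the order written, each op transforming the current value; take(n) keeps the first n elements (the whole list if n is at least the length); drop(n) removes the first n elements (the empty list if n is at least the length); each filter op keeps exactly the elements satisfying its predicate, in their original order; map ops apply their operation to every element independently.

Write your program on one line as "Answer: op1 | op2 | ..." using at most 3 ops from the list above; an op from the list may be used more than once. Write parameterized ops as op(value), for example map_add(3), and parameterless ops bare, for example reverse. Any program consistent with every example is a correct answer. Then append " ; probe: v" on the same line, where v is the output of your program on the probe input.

reverse | filter_gt(2) | take(4) ; probe: [33, 6]

Check, running the answer program on each example:
  [-34, 22, -27] -> [-27, 22, -34] -> [22] -> [22]
  [22, -5, 34, -14, 37, -20, 31, -40, 26, 3] -> [3, 26, -40, 31, -20, 37, -14, 34, -5, 22] -> [3, 26, 31, 37, 34, 22] -> [3, 26, 31, 37]
  [-2, -5, 29, 6] -> [6, 29, -5, -2] -> [6, 29] -> [6, 29]
  [28, 29, 6, -19, -38, 45] -> [45, -38, -19, 6, 29, 28] -> [45, 6, 29, 28] -> [45, 6, 29, 28]
  probe: [-10, -23, 6, 33, -12] -> [-12, 33, 6, -23, -10] -> [33, 6] -> [33, 6]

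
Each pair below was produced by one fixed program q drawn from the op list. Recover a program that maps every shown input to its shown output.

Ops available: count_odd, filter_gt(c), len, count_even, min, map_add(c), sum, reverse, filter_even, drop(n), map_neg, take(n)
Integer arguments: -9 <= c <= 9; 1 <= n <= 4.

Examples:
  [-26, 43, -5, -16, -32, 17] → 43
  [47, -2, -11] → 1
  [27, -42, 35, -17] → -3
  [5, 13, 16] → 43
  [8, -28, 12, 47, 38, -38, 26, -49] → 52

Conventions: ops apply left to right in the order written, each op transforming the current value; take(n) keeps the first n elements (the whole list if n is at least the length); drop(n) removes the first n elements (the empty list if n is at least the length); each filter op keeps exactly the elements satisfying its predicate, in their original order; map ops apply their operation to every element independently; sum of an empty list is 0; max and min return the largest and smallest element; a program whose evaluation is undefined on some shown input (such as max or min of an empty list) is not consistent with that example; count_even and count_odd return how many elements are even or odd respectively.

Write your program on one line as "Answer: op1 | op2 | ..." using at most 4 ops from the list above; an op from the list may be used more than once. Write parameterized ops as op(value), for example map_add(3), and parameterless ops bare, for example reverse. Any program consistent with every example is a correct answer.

map_add(7) | take(4) | drop(1) | sum

Check, running the answer program on each example:
  [-26, 43, -5, -16, -32, 17] -> [-19, 50, 2, -9, -25, 24] -> [-19, 50, 2, -9] -> [50, 2, -9] -> 43
  [47, -2, -11] -> [54, 5, -4] -> [54, 5, -4] -> [5, -4] -> 1
  [27, -42, 35, -17] -> [34, -35, 42, -10] -> [34, -35, 42, -10] -> [-35, 42, -10] -> -3
  [5, 13, 16] -> [12, 20, 23] -> [12, 20, 23] -> [20, 23] -> 43
  [8, -28, 12, 47, 38, -38, 26, -49] -> [15, -21, 19, 54, 45, -31, 33, -42] -> [15, -21, 19, 54] -> [-21, 19, 54] -> 52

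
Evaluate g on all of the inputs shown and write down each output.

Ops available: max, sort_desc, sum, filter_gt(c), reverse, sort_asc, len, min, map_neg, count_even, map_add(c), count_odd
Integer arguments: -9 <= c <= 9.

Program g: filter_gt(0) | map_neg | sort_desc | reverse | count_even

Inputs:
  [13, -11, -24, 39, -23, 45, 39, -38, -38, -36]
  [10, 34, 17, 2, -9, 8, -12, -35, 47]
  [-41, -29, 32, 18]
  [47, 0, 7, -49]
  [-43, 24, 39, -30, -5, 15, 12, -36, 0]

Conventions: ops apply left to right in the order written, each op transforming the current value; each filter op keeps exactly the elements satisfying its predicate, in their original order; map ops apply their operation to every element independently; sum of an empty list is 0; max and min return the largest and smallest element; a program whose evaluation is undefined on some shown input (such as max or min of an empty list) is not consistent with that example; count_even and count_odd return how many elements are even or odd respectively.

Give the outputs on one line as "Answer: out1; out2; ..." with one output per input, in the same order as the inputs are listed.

Execution, op by op:
  [13, -11, -24, 39, -23, 45, 39, -38, -38, -36] -> [13, 39, 45, 39] -> [-13, -39, -45, -39] -> [-13, -39, -39, -45] -> [-45, -39, -39, -13] -> 0
  [10, 34, 17, 2, -9, 8, -12, -35, 47] -> [10, 34, 17, 2, 8, 47] -> [-10, -34, -17, -2, -8, -47] -> [-2, -8, -10, -17, -34, -47] -> [-47, -34, -17, -10, -8, -2] -> 4
  [-41, -29, 32, 18] -> [32, 18] -> [-32, -18] -> [-18, -32] -> [-32, -18] -> 2
  [47, 0, 7, -49] -> [47, 7] -> [-47, -7] -> [-7, -47] -> [-47, -7] -> 0
  [-43, 24, 39, -30, -5, 15, 12, -36, 0] -> [24, 39, 15, 12] -> [-24, -39, -15, -12] -> [-12, -15, -24, -39] -> [-39, -24, -15, -12] -> 2

0; 4; 2; 0; 2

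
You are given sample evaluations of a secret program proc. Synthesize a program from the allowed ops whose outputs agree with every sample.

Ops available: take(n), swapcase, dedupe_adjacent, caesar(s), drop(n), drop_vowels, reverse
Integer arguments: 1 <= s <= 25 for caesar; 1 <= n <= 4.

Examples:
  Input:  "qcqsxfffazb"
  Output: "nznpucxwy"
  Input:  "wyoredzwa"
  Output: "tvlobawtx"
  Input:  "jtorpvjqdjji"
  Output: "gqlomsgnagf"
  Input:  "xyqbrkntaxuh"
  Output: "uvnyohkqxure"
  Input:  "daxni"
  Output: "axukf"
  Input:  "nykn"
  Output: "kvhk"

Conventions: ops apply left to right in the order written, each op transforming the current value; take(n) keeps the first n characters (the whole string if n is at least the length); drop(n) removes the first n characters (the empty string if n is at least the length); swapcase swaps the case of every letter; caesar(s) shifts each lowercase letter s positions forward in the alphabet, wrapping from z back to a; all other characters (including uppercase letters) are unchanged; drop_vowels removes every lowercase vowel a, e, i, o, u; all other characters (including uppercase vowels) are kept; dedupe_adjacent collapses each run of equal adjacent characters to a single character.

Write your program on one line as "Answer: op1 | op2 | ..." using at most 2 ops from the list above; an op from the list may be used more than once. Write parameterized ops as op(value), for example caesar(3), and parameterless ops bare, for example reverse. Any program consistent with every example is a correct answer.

dedupe_adjacent | caesar(23)

Check, running the answer program on each example:
  "qcqsxfffazb" -> "qcqsxfazb" -> "nznpucxwy"
  "wyoredzwa" -> "wyoredzwa" -> "tvlobawtx"
  "jtorpvjqdjji" -> "jtorpvjqdji" -> "gqlomsgnagf"
  "xyqbrkntaxuh" -> "xyqbrkntaxuh" -> "uvnyohkqxure"
  "daxni" -> "daxni" -> "axukf"
  "nykn" -> "nykn" -> "kvhk"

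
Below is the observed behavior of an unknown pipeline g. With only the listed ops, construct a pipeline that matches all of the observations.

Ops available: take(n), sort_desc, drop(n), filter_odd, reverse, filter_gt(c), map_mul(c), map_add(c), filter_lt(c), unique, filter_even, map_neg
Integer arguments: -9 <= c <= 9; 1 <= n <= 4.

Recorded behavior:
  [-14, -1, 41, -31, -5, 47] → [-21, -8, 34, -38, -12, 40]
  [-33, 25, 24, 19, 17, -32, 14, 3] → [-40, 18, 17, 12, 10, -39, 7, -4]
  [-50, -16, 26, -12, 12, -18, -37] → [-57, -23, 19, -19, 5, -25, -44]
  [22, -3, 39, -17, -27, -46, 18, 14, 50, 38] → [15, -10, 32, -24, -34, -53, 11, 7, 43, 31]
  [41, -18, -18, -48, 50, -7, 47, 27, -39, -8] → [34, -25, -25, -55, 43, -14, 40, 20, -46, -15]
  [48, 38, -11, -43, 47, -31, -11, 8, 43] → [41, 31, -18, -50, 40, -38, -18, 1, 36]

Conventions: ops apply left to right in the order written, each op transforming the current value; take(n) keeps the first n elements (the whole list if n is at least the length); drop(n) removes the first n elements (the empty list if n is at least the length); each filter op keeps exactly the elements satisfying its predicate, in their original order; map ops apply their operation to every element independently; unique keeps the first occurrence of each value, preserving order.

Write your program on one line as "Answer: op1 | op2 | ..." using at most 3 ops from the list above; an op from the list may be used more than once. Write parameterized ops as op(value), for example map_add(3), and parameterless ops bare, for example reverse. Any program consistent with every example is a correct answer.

map_neg | map_add(7) | map_neg

Check, running the answer program on each example:
  [-14, -1, 41, -31, -5, 47] -> [14, 1, -41, 31, 5, -47] -> [21, 8, -34, 38, 12, -40] -> [-21, -8, 34, -38, -12, 40]
  [-33, 25, 24, 19, 17, -32, 14, 3] -> [33, -25, -24, -19, -17, 32, -14, -3] -> [40, -18, -17, -12, -10, 39, -7, 4] -> [-40, 18, 17, 12, 10, -39, 7, -4]
  [-50, -16, 26, -12, 12, -18, -37] -> [50, 16, -26, 12, -12, 18, 37] -> [57, 23, -19, 19, -5, 25, 44] -> [-57, -23, 19, -19, 5, -25, -44]
  [22, -3, 39, -17, -27, -46, 18, 14, 50, 38] -> [-22, 3, -39, 17, 27, 46, -18, -14, -50, -38] -> [-15, 10, -32, 24, 34, 53, -11, -7, -43, -31] -> [15, -10, 32, -24, -34, -53, 11, 7, 43, 31]
  [41, -18, -18, -48, 50, -7, 47, 27, -39, -8] -> [-41, 18, 18, 48, -50, 7, -47, -27, 39, 8] -> [-34, 25, 25, 55, -43, 14, -40, -20, 46, 15] -> [34, -25, -25, -55, 43, -14, 40, 20, -46, -15]
  [48, 38, -11, -43, 47, -31, -11, 8, 43] -> [-48, -38, 11, 43, -47, 31, 11, -8, -43] -> [-41, -31, 18, 50, -40, 38, 18, -1, -36] -> [41, 31, -18, -50, 40, -38, -18, 1, 36]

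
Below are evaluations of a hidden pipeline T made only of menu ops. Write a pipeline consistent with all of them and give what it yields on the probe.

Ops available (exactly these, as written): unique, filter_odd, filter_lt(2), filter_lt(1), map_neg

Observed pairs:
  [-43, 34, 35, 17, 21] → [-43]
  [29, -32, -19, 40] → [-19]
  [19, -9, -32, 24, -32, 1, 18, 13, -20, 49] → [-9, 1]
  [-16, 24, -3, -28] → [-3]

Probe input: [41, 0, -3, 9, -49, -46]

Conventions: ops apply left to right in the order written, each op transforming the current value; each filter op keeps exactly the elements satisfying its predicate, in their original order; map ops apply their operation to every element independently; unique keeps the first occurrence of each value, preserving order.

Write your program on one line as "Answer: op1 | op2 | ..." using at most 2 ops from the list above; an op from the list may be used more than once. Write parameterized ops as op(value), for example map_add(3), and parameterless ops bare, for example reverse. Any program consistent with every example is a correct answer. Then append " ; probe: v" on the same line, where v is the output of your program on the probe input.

filter_lt(2) | filter_odd ; probe: [-3, -49]

Check, running the answer program on each example:
  [-43, 34, 35, 17, 21] -> [-43] -> [-43]
  [29, -32, -19, 40] -> [-32, -19] -> [-19]
  [19, -9, -32, 24, -32, 1, 18, 13, -20, 49] -> [-9, -32, -32, 1, -20] -> [-9, 1]
  [-16, 24, -3, -28] -> [-16, -3, -28] -> [-3]
  probe: [41, 0, -3, 9, -49, -46] -> [0, -3, -49, -46] -> [-3, -49]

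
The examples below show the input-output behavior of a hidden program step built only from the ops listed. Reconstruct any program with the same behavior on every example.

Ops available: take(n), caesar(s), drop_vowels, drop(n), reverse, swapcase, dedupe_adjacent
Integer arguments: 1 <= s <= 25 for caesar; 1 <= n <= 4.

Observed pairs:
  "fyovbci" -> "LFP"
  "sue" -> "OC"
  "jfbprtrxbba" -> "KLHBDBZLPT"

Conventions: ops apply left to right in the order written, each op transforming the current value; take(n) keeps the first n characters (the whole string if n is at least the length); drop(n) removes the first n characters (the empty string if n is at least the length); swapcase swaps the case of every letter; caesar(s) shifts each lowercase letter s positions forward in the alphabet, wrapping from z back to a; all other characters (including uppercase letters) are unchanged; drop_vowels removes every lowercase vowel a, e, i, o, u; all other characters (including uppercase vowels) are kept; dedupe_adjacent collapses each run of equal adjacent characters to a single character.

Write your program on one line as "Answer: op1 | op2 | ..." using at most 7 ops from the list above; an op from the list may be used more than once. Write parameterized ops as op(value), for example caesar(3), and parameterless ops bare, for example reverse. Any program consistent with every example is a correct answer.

caesar(6) | drop_vowels | reverse | caesar(4) | dedupe_adjacent | swapcase

Check, running the answer program on each example:
  "fyovbci" -> "leubhio" -> "lbh" -> "hbl" -> "lfp" -> "lfp" -> "LFP"
  "sue" -> "yak" -> "yk" -> "ky" -> "oc" -> "oc" -> "OC"
  "jfbprtrxbba" -> "plhvxzxdhhg" -> "plhvxzxdhhg" -> "ghhdxzxvhlp" -> "kllhbdbzlpt" -> "klhbdbzlpt" -> "KLHBDBZLPT"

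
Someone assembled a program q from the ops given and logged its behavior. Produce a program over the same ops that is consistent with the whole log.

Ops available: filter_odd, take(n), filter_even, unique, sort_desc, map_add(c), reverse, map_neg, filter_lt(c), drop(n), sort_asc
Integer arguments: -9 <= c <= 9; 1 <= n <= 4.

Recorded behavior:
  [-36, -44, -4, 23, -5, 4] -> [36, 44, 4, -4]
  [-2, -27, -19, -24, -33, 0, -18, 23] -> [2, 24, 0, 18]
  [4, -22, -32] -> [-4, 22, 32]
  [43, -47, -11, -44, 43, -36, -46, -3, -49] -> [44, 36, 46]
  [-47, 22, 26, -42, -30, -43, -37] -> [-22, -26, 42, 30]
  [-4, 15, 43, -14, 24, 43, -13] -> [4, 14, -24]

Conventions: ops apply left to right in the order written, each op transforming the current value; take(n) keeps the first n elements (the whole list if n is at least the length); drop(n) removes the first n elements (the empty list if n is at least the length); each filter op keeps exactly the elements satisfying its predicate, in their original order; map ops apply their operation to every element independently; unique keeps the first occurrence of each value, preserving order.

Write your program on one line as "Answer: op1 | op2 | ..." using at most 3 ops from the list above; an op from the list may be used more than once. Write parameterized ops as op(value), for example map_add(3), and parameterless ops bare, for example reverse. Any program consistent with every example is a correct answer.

filter_even | map_neg

Check, running the answer program on each example:
  [-36, -44, -4, 23, -5, 4] -> [-36, -44, -4, 4] -> [36, 44, 4, -4]
  [-2, -27, -19, -24, -33, 0, -18, 23] -> [-2, -24, 0, -18] -> [2, 24, 0, 18]
  [4, -22, -32] -> [4, -22, -32] -> [-4, 22, 32]
  [43, -47, -11, -44, 43, -36, -46, -3, -49] -> [-44, -36, -46] -> [44, 36, 46]
  [-47, 22, 26, -42, -30, -43, -37] -> [22, 26, -42, -30] -> [-22, -26, 42, 30]
  [-4, 15, 43, -14, 24, 43, -13] -> [-4, -14, 24] -> [4, 14, -24]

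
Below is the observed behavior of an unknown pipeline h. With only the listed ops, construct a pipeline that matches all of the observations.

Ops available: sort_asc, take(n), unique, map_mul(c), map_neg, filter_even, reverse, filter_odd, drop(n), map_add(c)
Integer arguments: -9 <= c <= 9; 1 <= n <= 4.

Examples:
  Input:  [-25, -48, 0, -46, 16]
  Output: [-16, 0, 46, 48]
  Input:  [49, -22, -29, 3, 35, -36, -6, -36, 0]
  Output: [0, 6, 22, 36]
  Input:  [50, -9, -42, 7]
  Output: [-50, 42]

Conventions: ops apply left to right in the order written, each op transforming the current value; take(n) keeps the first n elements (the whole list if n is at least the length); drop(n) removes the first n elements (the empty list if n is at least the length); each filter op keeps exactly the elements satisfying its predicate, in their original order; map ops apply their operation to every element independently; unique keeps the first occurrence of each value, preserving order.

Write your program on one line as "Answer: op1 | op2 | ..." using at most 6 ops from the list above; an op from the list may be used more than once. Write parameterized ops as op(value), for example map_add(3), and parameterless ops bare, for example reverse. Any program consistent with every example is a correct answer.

sort_asc | unique | filter_even | reverse | map_neg

Check, running the answer program on each example:
  [-25, -48, 0, -46, 16] -> [-48, -46, -25, 0, 16] -> [-48, -46, -25, 0, 16] -> [-48, -46, 0, 16] -> [16, 0, -46, -48] -> [-16, 0, 46, 48]
  [49, -22, -29, 3, 35, -36, -6, -36, 0] -> [-36, -36, -29, -22, -6, 0, 3, 35, 49] -> [-36, -29, -22, -6, 0, 3, 35, 49] -> [-36, -22, -6, 0] -> [0, -6, -22, -36] -> [0, 6, 22, 36]
  [50, -9, -42, 7] -> [-42, -9, 7, 50] -> [-42, -9, 7, 50] -> [-42, 50] -> [50, -42] -> [-50, 42]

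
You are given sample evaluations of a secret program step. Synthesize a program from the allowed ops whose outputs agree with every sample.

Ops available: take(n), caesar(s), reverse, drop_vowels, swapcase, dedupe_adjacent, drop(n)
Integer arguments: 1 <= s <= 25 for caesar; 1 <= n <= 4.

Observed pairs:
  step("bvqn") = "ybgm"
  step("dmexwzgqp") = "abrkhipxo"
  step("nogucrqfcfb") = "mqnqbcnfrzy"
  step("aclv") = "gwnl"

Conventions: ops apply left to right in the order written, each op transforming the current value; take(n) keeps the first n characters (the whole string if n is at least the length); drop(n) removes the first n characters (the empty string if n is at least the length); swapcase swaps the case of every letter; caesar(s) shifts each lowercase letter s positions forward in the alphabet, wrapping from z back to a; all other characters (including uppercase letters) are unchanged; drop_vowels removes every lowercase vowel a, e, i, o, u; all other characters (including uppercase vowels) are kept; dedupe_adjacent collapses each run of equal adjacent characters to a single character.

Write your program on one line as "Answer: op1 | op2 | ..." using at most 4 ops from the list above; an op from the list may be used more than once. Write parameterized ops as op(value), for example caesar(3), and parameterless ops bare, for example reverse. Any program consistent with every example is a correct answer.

caesar(7) | caesar(4) | reverse

Check, running the answer program on each example:
  "bvqn" -> "icxu" -> "mgby" -> "ybgm"
  "dmexwzgqp" -> "ktledgnxw" -> "oxpihkrba" -> "abrkhipxo"
  "nogucrqfcfb" -> "uvnbjyxmjmi" -> "yzrfncbqnqm" -> "mqnqbcnfrzy"
  "aclv" -> "hjsc" -> "lnwg" -> "gwnl"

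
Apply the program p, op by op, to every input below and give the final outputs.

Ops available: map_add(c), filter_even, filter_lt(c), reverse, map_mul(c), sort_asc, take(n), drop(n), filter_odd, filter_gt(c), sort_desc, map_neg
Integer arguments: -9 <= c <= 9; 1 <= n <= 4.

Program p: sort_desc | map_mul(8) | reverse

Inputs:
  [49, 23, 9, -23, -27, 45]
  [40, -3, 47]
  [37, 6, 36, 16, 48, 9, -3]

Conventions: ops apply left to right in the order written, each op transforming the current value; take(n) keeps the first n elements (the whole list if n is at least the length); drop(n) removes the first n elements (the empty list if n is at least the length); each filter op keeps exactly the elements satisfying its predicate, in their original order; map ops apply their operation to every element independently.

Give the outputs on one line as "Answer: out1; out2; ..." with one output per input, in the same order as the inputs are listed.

Execution, op by op:
  [49, 23, 9, -23, -27, 45] -> [49, 45, 23, 9, -23, -27] -> [392, 360, 184, 72, -184, -216] -> [-216, -184, 72, 184, 360, 392]
  [40, -3, 47] -> [47, 40, -3] -> [376, 320, -24] -> [-24, 320, 376]
  [37, 6, 36, 16, 48, 9, -3] -> [48, 37, 36, 16, 9, 6, -3] -> [384, 296, 288, 128, 72, 48, -24] -> [-24, 48, 72, 128, 288, 296, 384]

[-216, -184, 72, 184, 360, 392]; [-24, 320, 376]; [-24, 48, 72, 128, 288, 296, 384]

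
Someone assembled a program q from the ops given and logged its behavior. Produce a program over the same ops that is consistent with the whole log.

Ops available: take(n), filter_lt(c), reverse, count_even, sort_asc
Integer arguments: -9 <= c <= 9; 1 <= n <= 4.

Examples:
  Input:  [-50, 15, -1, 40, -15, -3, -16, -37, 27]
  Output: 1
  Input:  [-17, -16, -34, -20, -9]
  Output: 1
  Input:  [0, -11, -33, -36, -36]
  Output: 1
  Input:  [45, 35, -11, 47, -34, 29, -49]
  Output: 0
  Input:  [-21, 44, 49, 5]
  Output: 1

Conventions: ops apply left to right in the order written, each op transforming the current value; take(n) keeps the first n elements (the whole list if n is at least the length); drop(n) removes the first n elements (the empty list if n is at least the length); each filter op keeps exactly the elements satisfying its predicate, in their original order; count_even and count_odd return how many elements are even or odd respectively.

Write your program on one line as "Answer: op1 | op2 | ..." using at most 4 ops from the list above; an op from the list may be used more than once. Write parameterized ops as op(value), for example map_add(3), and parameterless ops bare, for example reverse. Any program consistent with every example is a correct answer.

take(2) | reverse | count_even

Check, running the answer program on each example:
  [-50, 15, -1, 40, -15, -3, -16, -37, 27] -> [-50, 15] -> [15, -50] -> 1
  [-17, -16, -34, -20, -9] -> [-17, -16] -> [-16, -17] -> 1
  [0, -11, -33, -36, -36] -> [0, -11] -> [-11, 0] -> 1
  [45, 35, -11, 47, -34, 29, -49] -> [45, 35] -> [35, 45] -> 0
  [-21, 44, 49, 5] -> [-21, 44] -> [44, -21] -> 1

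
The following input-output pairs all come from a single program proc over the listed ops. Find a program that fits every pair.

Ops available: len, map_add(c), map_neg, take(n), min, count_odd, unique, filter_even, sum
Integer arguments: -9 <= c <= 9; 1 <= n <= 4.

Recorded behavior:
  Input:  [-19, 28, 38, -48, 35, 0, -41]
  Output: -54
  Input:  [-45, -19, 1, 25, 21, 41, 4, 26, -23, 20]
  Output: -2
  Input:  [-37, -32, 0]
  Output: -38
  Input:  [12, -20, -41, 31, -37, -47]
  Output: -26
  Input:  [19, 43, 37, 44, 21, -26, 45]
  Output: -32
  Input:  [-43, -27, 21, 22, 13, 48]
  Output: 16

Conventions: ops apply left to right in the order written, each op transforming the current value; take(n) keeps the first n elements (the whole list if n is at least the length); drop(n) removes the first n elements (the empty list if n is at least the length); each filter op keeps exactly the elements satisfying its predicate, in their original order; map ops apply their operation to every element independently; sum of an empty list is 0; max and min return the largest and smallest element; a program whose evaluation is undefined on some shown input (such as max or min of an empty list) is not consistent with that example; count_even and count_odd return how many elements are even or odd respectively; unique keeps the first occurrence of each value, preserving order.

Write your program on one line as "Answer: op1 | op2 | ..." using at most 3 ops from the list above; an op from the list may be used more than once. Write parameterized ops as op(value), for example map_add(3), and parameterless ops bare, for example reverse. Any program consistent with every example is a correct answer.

filter_even | map_add(-6) | min

Check, running the answer program on each example:
  [-19, 28, 38, -48, 35, 0, -41] -> [28, 38, -48, 0] -> [22, 32, -54, -6] -> -54
  [-45, -19, 1, 25, 21, 41, 4, 26, -23, 20] -> [4, 26, 20] -> [-2, 20, 14] -> -2
  [-37, -32, 0] -> [-32, 0] -> [-38, -6] -> -38
  [12, -20, -41, 31, -37, -47] -> [12, -20] -> [6, -26] -> -26
  [19, 43, 37, 44, 21, -26, 45] -> [44, -26] -> [38, -32] -> -32
  [-43, -27, 21, 22, 13, 48] -> [22, 48] -> [16, 42] -> 16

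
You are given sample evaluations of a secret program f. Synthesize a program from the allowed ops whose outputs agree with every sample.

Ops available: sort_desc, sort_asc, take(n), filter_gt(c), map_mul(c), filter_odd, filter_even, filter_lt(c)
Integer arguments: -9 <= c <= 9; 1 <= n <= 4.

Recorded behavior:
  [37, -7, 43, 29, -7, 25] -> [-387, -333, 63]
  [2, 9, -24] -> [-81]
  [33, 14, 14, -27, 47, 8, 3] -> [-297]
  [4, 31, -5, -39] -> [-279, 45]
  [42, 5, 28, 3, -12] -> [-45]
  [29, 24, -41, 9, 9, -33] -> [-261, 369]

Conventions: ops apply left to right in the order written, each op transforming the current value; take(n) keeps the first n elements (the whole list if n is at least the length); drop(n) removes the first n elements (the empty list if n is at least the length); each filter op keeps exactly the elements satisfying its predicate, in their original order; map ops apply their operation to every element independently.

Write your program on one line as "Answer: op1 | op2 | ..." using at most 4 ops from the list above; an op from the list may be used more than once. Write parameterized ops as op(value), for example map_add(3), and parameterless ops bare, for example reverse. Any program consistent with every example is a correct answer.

take(3) | sort_desc | map_mul(-9) | filter_odd

Check, running the answer program on each example:
  [37, -7, 43, 29, -7, 25] -> [37, -7, 43] -> [43, 37, -7] -> [-387, -333, 63] -> [-387, -333, 63]
  [2, 9, -24] -> [2, 9, -24] -> [9, 2, -24] -> [-81, -18, 216] -> [-81]
  [33, 14, 14, -27, 47, 8, 3] -> [33, 14, 14] -> [33, 14, 14] -> [-297, -126, -126] -> [-297]
  [4, 31, -5, -39] -> [4, 31, -5] -> [31, 4, -5] -> [-279, -36, 45] -> [-279, 45]
  [42, 5, 28, 3, -12] -> [42, 5, 28] -> [42, 28, 5] -> [-378, -252, -45] -> [-45]
  [29, 24, -41, 9, 9, -33] -> [29, 24, -41] -> [29, 24, -41] -> [-261, -216, 369] -> [-261, 369]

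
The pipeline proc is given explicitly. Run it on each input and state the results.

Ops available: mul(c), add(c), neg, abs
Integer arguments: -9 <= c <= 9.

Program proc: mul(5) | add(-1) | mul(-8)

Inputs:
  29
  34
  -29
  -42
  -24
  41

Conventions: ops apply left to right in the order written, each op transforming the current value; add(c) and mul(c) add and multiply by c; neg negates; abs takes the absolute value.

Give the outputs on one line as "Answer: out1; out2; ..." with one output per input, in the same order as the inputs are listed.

-1152; -1352; 1168; 1688; 968; -1632

Execution, op by op:
  29 -> 145 -> 144 -> -1152
  34 -> 170 -> 169 -> -1352
  -29 -> -145 -> -146 -> 1168
  -42 -> -210 -> -211 -> 1688
  -24 -> -120 -> -121 -> 968
  41 -> 205 -> 204 -> -1632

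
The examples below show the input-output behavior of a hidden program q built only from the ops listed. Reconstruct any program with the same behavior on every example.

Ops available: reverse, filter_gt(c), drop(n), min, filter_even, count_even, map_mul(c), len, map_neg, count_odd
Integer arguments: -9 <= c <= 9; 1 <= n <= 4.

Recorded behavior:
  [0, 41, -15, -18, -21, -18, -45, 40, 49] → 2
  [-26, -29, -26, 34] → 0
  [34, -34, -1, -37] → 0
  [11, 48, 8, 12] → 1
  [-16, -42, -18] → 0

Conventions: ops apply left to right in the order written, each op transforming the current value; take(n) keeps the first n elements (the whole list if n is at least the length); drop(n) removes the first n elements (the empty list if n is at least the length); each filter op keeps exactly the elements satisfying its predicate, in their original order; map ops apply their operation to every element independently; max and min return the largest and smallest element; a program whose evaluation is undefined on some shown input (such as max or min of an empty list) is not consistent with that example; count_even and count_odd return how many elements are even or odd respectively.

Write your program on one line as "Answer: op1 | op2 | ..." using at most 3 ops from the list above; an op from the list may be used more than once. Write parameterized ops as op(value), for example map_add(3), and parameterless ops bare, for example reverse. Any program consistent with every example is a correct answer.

filter_gt(3) | map_neg | count_odd

Check, running the answer program on each example:
  [0, 41, -15, -18, -21, -18, -45, 40, 49] -> [41, 40, 49] -> [-41, -40, -49] -> 2
  [-26, -29, -26, 34] -> [34] -> [-34] -> 0
  [34, -34, -1, -37] -> [34] -> [-34] -> 0
  [11, 48, 8, 12] -> [11, 48, 8, 12] -> [-11, -48, -8, -12] -> 1
  [-16, -42, -18] -> [] -> [] -> 0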